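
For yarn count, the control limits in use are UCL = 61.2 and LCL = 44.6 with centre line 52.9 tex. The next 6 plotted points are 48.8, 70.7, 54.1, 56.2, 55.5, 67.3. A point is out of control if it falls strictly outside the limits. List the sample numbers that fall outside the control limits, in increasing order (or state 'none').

Compare each point to [44.6, 61.2]: sample 2 = 70.7 > UCL; sample 6 = 67.3 > UCL.

2, 6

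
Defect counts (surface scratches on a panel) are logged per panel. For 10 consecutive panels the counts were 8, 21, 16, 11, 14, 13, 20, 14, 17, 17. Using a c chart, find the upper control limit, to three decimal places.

26.758

c̄ = (8 + 21 + 16 + 11 + 14 + 13 + 20 + 14 + 17 + 17) / 10 = 151 / 10 = 15.1000
UCL = c̄ + 3√c̄ = 15.1000 + 3 × √15.1000 = 15.1000 + 3 × 3.8859 = 26.7576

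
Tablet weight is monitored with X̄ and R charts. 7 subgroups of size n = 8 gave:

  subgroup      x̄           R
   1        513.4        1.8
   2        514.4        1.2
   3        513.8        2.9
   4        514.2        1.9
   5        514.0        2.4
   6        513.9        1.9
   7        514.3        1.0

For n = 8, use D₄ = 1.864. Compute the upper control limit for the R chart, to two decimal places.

R̄ = (1.8 + 1.2 + 2.9 + 1.9 + 2.4 + 1.9 + 1.0) / 7 = 13.1000 / 7 = 1.8714
UCL_R = D₄·R̄ = 1.864 × 1.8714 = 3.4883

3.49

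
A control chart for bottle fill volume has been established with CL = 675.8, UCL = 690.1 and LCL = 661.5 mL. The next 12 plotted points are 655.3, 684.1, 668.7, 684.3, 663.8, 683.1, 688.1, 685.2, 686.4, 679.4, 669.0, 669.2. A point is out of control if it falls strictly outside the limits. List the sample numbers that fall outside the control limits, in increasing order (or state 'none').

1

Compare each point to [661.5, 690.1]: sample 1 = 655.3 < LCL.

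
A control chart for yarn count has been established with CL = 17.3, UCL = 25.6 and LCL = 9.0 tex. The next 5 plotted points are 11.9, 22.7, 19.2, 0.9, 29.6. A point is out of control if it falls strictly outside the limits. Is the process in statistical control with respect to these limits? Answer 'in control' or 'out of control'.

out of control

Compare each point to [9.0, 25.6]: sample 4 = 0.9 < LCL; sample 5 = 29.6 > UCL.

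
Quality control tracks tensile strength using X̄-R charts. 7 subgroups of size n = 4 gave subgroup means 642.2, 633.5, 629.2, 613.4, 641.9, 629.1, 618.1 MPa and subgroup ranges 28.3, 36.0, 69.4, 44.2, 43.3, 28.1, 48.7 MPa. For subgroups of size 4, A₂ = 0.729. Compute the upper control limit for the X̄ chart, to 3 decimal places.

660.663

X̄̄ = (642.2 + 633.5 + 629.2 + 613.4 + 641.9 + 629.1 + 618.1) / 7 = 4407.4000 / 7 = 629.6286
R̄ = (28.3 + 36.0 + 69.4 + 44.2 + 43.3 + 28.1 + 48.7) / 7 = 298.0000 / 7 = 42.5714
UCL = X̄̄ + A₂·R̄ = 629.6286 + 0.729 × 42.5714 = 660.6631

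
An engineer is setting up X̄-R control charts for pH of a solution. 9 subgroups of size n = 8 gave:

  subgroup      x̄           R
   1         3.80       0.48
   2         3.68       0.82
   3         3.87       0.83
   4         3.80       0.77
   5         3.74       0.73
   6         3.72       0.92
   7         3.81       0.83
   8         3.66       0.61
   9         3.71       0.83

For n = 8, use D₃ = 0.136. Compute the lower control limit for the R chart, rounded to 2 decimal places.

0.10

R̄ = (0.48 + 0.82 + 0.83 + 0.77 + 0.73 + 0.92 + 0.83 + 0.61 + 0.83) / 9 = 6.8200 / 9 = 0.7578
LCL_R = D₃·R̄ = 0.136 × 0.7578 = 0.1031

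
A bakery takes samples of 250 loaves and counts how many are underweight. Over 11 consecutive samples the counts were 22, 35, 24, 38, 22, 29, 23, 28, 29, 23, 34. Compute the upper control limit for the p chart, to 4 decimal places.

0.1714

p̄ = Σdᵢ / (k·n) = 307 / (11 × 250) = 0.11164
UCL = p̄ + 3·√(p̄(1−p̄)/n) = 0.11164 + 3 × √(0.11164×0.88836/250) = 0.11164 + 3 × 0.01992 = 0.17139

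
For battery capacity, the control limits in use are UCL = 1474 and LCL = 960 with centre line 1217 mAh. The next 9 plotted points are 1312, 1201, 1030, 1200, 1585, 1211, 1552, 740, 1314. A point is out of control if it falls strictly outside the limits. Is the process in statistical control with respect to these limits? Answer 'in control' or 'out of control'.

Compare each point to [960, 1474]: sample 5 = 1585 > UCL; sample 7 = 1552 > UCL; sample 8 = 740 < LCL.

out of control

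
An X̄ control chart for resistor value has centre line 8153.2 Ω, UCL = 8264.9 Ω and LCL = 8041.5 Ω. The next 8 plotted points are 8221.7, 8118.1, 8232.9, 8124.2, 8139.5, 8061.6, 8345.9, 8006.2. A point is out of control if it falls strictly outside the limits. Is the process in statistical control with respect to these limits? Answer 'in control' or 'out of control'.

Compare each point to [8041.5, 8264.9]: sample 7 = 8345.9 > UCL; sample 8 = 8006.2 < LCL.

out of control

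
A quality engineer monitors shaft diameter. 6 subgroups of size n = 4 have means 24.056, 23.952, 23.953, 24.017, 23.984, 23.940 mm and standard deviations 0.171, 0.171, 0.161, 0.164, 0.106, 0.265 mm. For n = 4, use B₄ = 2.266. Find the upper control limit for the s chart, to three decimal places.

s̄ = (0.171 + 0.171 + 0.161 + 0.164 + 0.106 + 0.265) / 6 = 0.1730
UCL_s = B₄·s̄ = 2.266 × 0.1730 = 0.3920

0.392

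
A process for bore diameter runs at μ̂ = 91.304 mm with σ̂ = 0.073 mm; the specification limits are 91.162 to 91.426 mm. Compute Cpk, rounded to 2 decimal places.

Cpu = (USL − μ̂) / (3σ̂) = (91.426 − 91.304) / (3 × 0.073) = 0.5571; Cpl = (μ̂ − LSL) / (3σ̂) = (91.304 − 91.162) / (3 × 0.073) = 0.6484; Cpk = min(Cpu, Cpl) = 0.5571

0.56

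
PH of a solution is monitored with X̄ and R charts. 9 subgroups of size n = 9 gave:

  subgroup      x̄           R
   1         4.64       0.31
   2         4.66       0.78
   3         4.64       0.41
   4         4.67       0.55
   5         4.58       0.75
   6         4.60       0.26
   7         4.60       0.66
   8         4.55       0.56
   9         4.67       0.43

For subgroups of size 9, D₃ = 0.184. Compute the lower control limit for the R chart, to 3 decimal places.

0.096

R̄ = (0.31 + 0.78 + 0.41 + 0.55 + 0.75 + 0.26 + 0.66 + 0.56 + 0.43) / 9 = 4.7100 / 9 = 0.5233
LCL_R = D₃·R̄ = 0.184 × 0.5233 = 0.0963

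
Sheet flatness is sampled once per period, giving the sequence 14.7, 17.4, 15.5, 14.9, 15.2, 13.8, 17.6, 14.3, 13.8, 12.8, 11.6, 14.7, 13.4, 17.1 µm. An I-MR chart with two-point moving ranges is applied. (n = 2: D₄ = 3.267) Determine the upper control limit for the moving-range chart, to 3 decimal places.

6.232

Moving ranges: 2.7, 1.9, 0.6, 0.3, 1.4, 3.8, 3.3, 0.5, 1.0, 1.2, 3.1, 1.3, 3.7; M̄R̄ = 24.8000 / 13 = 1.9077
UCL_MR = D₄·M̄R̄ = 3.267 × 1.9077 = 6.2324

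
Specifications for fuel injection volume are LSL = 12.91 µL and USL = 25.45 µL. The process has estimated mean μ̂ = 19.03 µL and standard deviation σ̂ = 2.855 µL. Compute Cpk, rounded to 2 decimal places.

Cpu = (USL − μ̂) / (3σ̂) = (25.45 − 19.03) / (3 × 2.855) = 0.7496; Cpl = (μ̂ − LSL) / (3σ̂) = (19.03 − 12.91) / (3 × 2.855) = 0.7145; Cpk = min(Cpu, Cpl) = 0.7145

0.71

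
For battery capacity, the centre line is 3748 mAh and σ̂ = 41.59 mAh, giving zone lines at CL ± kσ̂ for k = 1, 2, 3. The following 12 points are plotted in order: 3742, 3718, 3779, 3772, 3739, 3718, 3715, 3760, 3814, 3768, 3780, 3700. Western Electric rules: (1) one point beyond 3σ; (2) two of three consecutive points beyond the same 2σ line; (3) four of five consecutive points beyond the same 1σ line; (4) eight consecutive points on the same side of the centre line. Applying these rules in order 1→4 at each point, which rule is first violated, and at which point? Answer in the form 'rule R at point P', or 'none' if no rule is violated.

none

Zone of each point (C = within 1σ̂, B = 1σ̂–2σ̂, A = 2σ̂–3σ̂, * = beyond 3σ̂; sign = side of CL): 1:-C, 2:-C, 3:+C, 4:+C, 5:-C, 6:-C, 7:-C, 8:+C, 9:+B, 10:+C, 11:+C, 12:-B
No rule fires across all 12 points.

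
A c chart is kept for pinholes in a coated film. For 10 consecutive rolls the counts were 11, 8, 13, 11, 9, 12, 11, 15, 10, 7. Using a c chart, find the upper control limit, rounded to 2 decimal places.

c̄ = (11 + 8 + 13 + 11 + 9 + 12 + 11 + 15 + 10 + 7) / 10 = 107 / 10 = 10.7000
UCL = c̄ + 3√c̄ = 10.7000 + 3 × √10.7000 = 10.7000 + 3 × 3.2711 = 20.5133

20.51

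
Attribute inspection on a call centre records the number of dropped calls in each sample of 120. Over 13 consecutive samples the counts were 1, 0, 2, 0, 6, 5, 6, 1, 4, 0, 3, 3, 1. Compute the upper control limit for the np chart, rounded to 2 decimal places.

p̄ = Σdᵢ / (k·n) = 32 / (13 × 120) = 0.02051
UCL = np̄ + 3·√(np̄(1−p̄)) = 2.4615 + 3 × √(2.4615×0.97949) = 2.4615 + 3 × 1.5528 = 7.1198

7.12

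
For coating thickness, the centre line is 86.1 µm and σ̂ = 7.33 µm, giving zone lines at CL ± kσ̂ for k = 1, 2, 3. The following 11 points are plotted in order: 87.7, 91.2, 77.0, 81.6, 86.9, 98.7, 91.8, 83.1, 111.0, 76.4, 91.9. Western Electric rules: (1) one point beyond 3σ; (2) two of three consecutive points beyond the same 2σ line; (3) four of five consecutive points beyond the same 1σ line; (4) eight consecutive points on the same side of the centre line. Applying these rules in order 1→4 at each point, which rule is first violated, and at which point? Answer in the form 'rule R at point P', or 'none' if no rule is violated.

Zone of each point (C = within 1σ̂, B = 1σ̂–2σ̂, A = 2σ̂–3σ̂, * = beyond 3σ̂; sign = side of CL): 1:+C, 2:+C, 3:-B, 4:-C, 5:+C, 6:+B, 7:+C, 8:-C, 9:+*, 10:-B, 11:+C
Rule 1 (one point beyond the 3σ limits) is satisfied at point 9.

rule 1 at point 9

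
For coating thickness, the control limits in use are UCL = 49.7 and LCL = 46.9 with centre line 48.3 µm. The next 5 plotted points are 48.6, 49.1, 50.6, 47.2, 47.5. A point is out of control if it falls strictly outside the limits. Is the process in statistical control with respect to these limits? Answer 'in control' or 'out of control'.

Compare each point to [46.9, 49.7]: sample 3 = 50.6 > UCL.

out of control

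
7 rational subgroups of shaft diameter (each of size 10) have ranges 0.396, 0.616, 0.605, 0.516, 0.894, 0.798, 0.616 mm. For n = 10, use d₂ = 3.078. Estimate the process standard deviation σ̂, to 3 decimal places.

R̄ = (0.396 + 0.616 + 0.605 + 0.516 + 0.894 + 0.798 + 0.616) / 7 = 0.6344
σ̂ = R̄ / d₂ = 0.6344 / 3.078 = 0.2061

0.206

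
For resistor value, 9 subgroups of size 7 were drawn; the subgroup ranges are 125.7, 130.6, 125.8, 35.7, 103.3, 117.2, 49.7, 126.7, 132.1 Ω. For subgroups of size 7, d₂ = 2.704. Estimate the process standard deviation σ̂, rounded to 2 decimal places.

R̄ = (125.7 + 130.6 + 125.8 + 35.7 + 103.3 + 117.2 + 49.7 + 126.7 + 132.1) / 9 = 105.2000
σ̂ = R̄ / d₂ = 105.2000 / 2.704 = 38.9053

38.91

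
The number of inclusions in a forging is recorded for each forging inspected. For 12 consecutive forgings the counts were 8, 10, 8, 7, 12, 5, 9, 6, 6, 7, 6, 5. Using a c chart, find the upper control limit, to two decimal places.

c̄ = (8 + 10 + 8 + 7 + 12 + 5 + 9 + 6 + 6 + 7 + 6 + 5) / 12 = 89 / 12 = 7.4167
UCL = c̄ + 3√c̄ = 7.4167 + 3 × √7.4167 = 7.4167 + 3 × 2.7234 = 15.5867

15.59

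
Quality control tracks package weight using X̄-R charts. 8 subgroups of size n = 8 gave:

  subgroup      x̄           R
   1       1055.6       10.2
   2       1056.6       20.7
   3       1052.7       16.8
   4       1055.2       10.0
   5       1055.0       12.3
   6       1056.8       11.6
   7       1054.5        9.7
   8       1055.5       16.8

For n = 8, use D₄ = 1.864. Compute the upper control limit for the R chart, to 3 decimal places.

R̄ = (10.2 + 20.7 + 16.8 + 10.0 + 12.3 + 11.6 + 9.7 + 16.8) / 8 = 108.1000 / 8 = 13.5125
UCL_R = D₄·R̄ = 1.864 × 13.5125 = 25.1873

25.187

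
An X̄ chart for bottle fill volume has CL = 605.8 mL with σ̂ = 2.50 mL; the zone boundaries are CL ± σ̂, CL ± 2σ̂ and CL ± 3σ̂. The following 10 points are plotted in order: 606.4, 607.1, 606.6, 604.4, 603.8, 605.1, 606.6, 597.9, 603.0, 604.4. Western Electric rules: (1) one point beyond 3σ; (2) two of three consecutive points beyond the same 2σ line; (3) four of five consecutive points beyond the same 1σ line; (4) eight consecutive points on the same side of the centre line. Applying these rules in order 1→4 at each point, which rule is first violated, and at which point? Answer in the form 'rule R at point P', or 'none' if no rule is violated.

rule 1 at point 8

Zone of each point (C = within 1σ̂, B = 1σ̂–2σ̂, A = 2σ̂–3σ̂, * = beyond 3σ̂; sign = side of CL): 1:+C, 2:+C, 3:+C, 4:-C, 5:-C, 6:-C, 7:+C, 8:-*, 9:-B, 10:-C
Rule 1 (one point beyond the 3σ limits) is satisfied at point 8.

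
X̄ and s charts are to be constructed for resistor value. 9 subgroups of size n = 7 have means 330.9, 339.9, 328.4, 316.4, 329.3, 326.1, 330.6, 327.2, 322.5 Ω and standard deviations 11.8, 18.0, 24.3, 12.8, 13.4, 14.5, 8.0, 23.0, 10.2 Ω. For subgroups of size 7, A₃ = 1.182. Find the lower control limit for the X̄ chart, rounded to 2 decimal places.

310.06

X̄̄ = (330.9 + 339.9 + 328.4 + 316.4 + 329.3 + 326.1 + 330.6 + 327.2 + 322.5) / 9 = 327.9222
s̄ = (11.8 + 18.0 + 24.3 + 12.8 + 13.4 + 14.5 + 8.0 + 23.0 + 10.2) / 9 = 15.1111
LCL = X̄̄ − A₃·s̄ = 327.9222 − 1.182 × 15.1111 = 310.0609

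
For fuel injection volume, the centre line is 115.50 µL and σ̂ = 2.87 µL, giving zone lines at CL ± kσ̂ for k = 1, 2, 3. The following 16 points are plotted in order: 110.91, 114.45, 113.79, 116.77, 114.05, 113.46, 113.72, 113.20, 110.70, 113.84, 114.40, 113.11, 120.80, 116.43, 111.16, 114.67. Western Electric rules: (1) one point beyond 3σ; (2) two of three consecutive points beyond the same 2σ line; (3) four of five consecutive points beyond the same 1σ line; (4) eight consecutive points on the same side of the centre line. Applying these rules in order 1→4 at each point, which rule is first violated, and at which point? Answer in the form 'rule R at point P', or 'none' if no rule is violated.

rule 4 at point 12

Zone of each point (C = within 1σ̂, B = 1σ̂–2σ̂, A = 2σ̂–3σ̂, * = beyond 3σ̂; sign = side of CL): 1:-B, 2:-C, 3:-C, 4:+C, 5:-C, 6:-C, 7:-C, 8:-C, 9:-B, 10:-C, 11:-C, 12:-C, 13:+B, 14:+C, 15:-B, 16:-C
Rule 4 (eight consecutive points on the same side of the centre line) is satisfied at point 12.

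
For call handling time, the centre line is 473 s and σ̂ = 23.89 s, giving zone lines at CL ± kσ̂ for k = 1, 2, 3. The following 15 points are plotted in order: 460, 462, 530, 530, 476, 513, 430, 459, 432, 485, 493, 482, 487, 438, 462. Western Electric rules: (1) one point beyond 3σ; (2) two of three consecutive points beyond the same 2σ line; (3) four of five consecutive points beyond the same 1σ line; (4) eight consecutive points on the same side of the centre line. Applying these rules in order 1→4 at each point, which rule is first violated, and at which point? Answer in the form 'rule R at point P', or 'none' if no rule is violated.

Zone of each point (C = within 1σ̂, B = 1σ̂–2σ̂, A = 2σ̂–3σ̂, * = beyond 3σ̂; sign = side of CL): 1:-C, 2:-C, 3:+A, 4:+A, 5:+C, 6:+B, 7:-B, 8:-C, 9:-B, 10:+C, 11:+C, 12:+C, 13:+C, 14:-B, 15:-C
Rule 2 (two of three consecutive points beyond the same 2σ limit) is satisfied at point 4.

rule 2 at point 4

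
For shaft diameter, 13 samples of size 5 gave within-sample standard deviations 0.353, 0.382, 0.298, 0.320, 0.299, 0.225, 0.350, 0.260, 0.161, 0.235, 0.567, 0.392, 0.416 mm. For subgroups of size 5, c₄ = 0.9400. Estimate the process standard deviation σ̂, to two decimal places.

s̄ = (0.353 + 0.382 + 0.298 + 0.320 + 0.299 + 0.225 + 0.350 + 0.260 + 0.161 + 0.235 + 0.567 + 0.392 + 0.416) / 13 = 0.3275
σ̂ = s̄ / c₄ = 0.3275 / 0.9400 = 0.3484

0.35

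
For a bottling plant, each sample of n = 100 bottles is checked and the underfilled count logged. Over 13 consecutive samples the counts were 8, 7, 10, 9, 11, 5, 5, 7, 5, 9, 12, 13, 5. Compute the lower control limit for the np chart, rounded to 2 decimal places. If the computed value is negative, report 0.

0.00

p̄ = Σdᵢ / (k·n) = 106 / (13 × 100) = 0.08154
LCL = np̄ − 3·√(np̄(1−p̄)) = 8.1538 − 3 × 2.7366 = -0.0560 → 0 (negative, so LCL = 0)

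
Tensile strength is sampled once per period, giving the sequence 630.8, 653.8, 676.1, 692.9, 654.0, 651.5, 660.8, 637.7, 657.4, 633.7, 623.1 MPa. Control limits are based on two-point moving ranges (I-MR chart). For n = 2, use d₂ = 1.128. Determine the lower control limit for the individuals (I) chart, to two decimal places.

X̄ = (630.8 + 653.8 + 676.1 + 692.9 + 654.0 + 651.5 + 660.8 + 637.7 + 657.4 + 633.7 + 623.1) / 11 = 651.9818
Moving ranges: 23.0, 22.3, 16.8, 38.9, 2.5, 9.3, 23.1, 19.7, 23.7, 10.6; M̄R̄ = 189.9000 / 10 = 18.9900
LCL = X̄ − 3·M̄R̄/d₂ = 651.9818 − 3 × 18.9900 / 1.128 = 601.4765

601.48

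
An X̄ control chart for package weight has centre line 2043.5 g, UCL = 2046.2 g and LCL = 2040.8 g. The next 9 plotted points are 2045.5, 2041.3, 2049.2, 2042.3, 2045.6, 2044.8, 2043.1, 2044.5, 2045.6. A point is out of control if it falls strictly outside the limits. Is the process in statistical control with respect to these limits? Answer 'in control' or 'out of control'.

out of control

Compare each point to [2040.8, 2046.2]: sample 3 = 2049.2 > UCL.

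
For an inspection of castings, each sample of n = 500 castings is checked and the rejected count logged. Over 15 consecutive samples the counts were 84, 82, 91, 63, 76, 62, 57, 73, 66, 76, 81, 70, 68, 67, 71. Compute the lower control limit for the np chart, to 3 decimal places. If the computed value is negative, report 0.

48.852

p̄ = Σdᵢ / (k·n) = 1087 / (15 × 500) = 0.14493
LCL = np̄ − 3·√(np̄(1−p̄)) = 72.4667 − 3 × 7.8717 = 48.8515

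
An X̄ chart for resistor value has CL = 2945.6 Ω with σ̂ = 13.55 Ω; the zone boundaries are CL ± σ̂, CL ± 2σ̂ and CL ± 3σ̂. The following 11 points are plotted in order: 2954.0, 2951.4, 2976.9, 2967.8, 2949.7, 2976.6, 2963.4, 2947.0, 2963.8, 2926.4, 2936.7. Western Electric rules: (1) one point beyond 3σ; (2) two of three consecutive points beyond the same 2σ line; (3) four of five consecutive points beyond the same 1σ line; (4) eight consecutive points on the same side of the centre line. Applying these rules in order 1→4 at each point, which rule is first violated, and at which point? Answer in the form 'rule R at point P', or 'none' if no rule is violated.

rule 3 at point 7

Zone of each point (C = within 1σ̂, B = 1σ̂–2σ̂, A = 2σ̂–3σ̂, * = beyond 3σ̂; sign = side of CL): 1:+C, 2:+C, 3:+A, 4:+B, 5:+C, 6:+A, 7:+B, 8:+C, 9:+B, 10:-B, 11:-C
Rule 3 (four of five consecutive points beyond the same 1σ limit) is satisfied at point 7.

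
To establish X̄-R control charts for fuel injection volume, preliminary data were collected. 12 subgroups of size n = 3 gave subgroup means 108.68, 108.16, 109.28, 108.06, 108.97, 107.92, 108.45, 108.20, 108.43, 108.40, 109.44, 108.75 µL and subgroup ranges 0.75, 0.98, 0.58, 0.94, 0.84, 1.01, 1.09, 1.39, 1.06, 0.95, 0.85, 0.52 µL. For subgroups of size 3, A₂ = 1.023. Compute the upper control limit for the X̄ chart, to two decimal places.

X̄̄ = (108.68 + 108.16 + 109.28 + 108.06 + 108.97 + 107.92 + 108.45 + 108.20 + 108.43 + 108.40 + 109.44 + 108.75) / 12 = 1302.7400 / 12 = 108.5617
R̄ = (0.75 + 0.98 + 0.58 + 0.94 + 0.84 + 1.01 + 1.09 + 1.39 + 1.06 + 0.95 + 0.85 + 0.52) / 12 = 10.9600 / 12 = 0.9133
UCL = X̄̄ + A₂·R̄ = 108.5617 + 1.023 × 0.9133 = 109.4960

109.50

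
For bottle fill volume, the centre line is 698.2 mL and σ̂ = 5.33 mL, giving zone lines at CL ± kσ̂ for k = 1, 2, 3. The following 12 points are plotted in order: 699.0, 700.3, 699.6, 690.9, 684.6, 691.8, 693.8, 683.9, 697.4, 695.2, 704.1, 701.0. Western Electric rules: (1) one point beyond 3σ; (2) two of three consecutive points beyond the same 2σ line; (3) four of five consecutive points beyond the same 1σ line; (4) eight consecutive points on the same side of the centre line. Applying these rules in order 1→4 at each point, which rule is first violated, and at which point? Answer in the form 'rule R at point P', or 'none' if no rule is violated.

rule 3 at point 8

Zone of each point (C = within 1σ̂, B = 1σ̂–2σ̂, A = 2σ̂–3σ̂, * = beyond 3σ̂; sign = side of CL): 1:+C, 2:+C, 3:+C, 4:-B, 5:-A, 6:-B, 7:-C, 8:-A, 9:-C, 10:-C, 11:+B, 12:+C
Rule 3 (four of five consecutive points beyond the same 1σ limit) is satisfied at point 8.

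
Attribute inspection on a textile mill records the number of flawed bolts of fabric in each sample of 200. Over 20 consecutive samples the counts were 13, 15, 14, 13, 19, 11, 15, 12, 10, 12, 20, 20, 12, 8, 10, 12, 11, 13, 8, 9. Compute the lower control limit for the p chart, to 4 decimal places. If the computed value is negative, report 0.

p̄ = Σdᵢ / (k·n) = 257 / (20 × 200) = 0.06425
LCL = p̄ − 3·√(p̄(1−p̄)/n) = 0.06425 − 3 × 0.01734 = 0.01224

0.0122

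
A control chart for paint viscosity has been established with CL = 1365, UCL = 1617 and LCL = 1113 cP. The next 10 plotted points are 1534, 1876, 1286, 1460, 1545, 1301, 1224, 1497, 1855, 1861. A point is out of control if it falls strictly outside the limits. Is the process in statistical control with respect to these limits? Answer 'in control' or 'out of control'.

Compare each point to [1113, 1617]: sample 2 = 1876 > UCL; sample 9 = 1855 > UCL; sample 10 = 1861 > UCL.

out of control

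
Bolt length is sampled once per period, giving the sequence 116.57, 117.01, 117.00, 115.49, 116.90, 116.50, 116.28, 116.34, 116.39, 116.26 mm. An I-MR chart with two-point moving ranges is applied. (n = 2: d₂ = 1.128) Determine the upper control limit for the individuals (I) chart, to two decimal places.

X̄ = (116.57 + 117.01 + 117.00 + 115.49 + 116.90 + 116.50 + 116.28 + 116.34 + 116.39 + 116.26) / 10 = 116.4740
Moving ranges: 0.44, 0.01, 1.51, 1.41, 0.40, 0.22, 0.06, 0.05, 0.13; M̄R̄ = 4.2300 / 9 = 0.4700
UCL = X̄ + 3·M̄R̄/d₂ = 116.4740 + 3 × 0.4700 / 1.128 = 117.7240

117.72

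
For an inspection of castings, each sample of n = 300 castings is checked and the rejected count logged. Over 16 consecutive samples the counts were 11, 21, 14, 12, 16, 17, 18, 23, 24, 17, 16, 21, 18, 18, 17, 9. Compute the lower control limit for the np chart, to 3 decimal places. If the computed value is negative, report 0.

4.986

p̄ = Σdᵢ / (k·n) = 272 / (16 × 300) = 0.05667
LCL = np̄ − 3·√(np̄(1−p̄)) = 17.0000 − 3 × 4.0046 = 4.9863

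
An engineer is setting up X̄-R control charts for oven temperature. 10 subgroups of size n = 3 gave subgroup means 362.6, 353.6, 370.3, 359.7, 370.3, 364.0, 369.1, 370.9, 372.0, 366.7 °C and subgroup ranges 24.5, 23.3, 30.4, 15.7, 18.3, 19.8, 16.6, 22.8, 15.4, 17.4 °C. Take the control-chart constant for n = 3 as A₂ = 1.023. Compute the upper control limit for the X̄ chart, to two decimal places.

X̄̄ = (362.6 + 353.6 + 370.3 + 359.7 + 370.3 + 364.0 + 369.1 + 370.9 + 372.0 + 366.7) / 10 = 3659.2000 / 10 = 365.9200
R̄ = (24.5 + 23.3 + 30.4 + 15.7 + 18.3 + 19.8 + 16.6 + 22.8 + 15.4 + 17.4) / 10 = 204.2000 / 10 = 20.4200
UCL = X̄̄ + A₂·R̄ = 365.9200 + 1.023 × 20.4200 = 386.8097

386.81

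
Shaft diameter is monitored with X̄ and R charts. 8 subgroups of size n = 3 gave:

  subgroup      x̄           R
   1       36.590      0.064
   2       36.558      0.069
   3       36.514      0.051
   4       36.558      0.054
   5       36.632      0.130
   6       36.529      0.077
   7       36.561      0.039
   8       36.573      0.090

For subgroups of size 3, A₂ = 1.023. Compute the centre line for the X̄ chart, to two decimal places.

36.56

X̄̄ = (36.590 + 36.558 + 36.514 + 36.558 + 36.632 + 36.529 + 36.561 + 36.573) / 8 = 292.5150 / 8 = 36.5644
CL = X̄̄ = 36.5644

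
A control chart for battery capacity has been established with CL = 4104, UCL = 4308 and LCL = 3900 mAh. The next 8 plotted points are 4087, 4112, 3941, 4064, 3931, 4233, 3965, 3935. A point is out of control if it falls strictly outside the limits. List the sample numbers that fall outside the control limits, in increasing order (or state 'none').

none

All 8 points lie within [3900, 4308].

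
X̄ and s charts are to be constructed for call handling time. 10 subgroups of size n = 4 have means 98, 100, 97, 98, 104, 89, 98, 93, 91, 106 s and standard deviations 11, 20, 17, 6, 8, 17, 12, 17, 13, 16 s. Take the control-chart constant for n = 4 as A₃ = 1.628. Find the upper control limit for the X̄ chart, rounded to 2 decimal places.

X̄̄ = (98 + 100 + 97 + 98 + 104 + 89 + 98 + 93 + 91 + 106) / 10 = 97.4000
s̄ = (11 + 20 + 17 + 6 + 8 + 17 + 12 + 17 + 13 + 16) / 10 = 13.7000
UCL = X̄̄ + A₃·s̄ = 97.4000 + 1.628 × 13.7000 = 119.7036

119.70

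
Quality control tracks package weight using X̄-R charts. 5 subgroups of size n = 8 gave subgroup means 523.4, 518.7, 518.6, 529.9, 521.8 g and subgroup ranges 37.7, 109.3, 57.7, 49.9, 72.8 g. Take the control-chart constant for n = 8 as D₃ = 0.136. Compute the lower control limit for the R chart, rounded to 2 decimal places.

8.91

R̄ = (37.7 + 109.3 + 57.7 + 49.9 + 72.8) / 5 = 327.4000 / 5 = 65.4800
LCL_R = D₃·R̄ = 0.136 × 65.4800 = 8.9053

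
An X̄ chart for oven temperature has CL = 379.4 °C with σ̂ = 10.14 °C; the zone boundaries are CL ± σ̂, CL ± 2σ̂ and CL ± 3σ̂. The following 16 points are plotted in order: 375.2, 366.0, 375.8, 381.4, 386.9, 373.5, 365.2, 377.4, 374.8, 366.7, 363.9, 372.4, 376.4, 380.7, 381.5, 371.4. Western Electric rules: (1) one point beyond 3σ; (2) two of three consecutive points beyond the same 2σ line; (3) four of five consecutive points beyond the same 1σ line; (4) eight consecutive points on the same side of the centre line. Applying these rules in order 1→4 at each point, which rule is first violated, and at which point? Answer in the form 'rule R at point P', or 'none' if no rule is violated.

rule 4 at point 13

Zone of each point (C = within 1σ̂, B = 1σ̂–2σ̂, A = 2σ̂–3σ̂, * = beyond 3σ̂; sign = side of CL): 1:-C, 2:-B, 3:-C, 4:+C, 5:+C, 6:-C, 7:-B, 8:-C, 9:-C, 10:-B, 11:-B, 12:-C, 13:-C, 14:+C, 15:+C, 16:-C
Rule 4 (eight consecutive points on the same side of the centre line) is satisfied at point 13.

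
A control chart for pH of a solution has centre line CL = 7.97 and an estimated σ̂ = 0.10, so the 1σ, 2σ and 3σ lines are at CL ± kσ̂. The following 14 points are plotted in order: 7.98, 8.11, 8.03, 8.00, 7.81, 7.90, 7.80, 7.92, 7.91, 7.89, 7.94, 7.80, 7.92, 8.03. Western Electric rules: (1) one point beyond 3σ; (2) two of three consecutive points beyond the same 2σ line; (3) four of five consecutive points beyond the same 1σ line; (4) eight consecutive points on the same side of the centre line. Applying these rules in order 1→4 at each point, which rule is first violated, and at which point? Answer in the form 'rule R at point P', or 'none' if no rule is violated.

Zone of each point (C = within 1σ̂, B = 1σ̂–2σ̂, A = 2σ̂–3σ̂, * = beyond 3σ̂; sign = side of CL): 1:+C, 2:+B, 3:+C, 4:+C, 5:-B, 6:-C, 7:-B, 8:-C, 9:-C, 10:-C, 11:-C, 12:-B, 13:-C, 14:+C
Rule 4 (eight consecutive points on the same side of the centre line) is satisfied at point 12.

rule 4 at point 12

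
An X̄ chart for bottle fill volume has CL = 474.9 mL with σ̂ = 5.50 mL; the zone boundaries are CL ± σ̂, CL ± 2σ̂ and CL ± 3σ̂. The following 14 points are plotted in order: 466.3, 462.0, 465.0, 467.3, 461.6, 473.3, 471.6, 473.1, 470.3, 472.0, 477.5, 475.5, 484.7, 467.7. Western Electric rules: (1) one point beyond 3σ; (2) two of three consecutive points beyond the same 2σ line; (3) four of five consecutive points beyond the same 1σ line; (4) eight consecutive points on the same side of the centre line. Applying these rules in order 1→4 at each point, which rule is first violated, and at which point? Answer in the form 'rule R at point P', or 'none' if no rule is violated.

rule 3 at point 4

Zone of each point (C = within 1σ̂, B = 1σ̂–2σ̂, A = 2σ̂–3σ̂, * = beyond 3σ̂; sign = side of CL): 1:-B, 2:-A, 3:-B, 4:-B, 5:-A, 6:-C, 7:-C, 8:-C, 9:-C, 10:-C, 11:+C, 12:+C, 13:+B, 14:-B
Rule 3 (four of five consecutive points beyond the same 1σ limit) is satisfied at point 4.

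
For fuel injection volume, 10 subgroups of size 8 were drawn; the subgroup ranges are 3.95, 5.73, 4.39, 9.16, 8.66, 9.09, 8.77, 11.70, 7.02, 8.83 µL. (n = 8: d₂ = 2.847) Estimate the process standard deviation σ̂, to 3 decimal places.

R̄ = (3.95 + 5.73 + 4.39 + 9.16 + 8.66 + 9.09 + 8.77 + 11.70 + 7.02 + 8.83) / 10 = 7.7300
σ̂ = R̄ / d₂ = 7.7300 / 2.847 = 2.7151

2.715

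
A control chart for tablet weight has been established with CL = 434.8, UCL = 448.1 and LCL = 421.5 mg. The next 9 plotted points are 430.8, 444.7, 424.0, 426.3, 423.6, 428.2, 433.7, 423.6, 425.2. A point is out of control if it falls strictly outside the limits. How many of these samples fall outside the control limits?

All 9 points lie within [421.5, 448.1].

0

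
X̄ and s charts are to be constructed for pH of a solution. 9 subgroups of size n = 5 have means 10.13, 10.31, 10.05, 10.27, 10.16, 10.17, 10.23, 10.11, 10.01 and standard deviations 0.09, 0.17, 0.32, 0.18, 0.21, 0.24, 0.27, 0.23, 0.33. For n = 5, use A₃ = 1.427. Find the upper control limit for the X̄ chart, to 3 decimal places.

10.483

X̄̄ = (10.13 + 10.31 + 10.05 + 10.27 + 10.16 + 10.17 + 10.23 + 10.11 + 10.01) / 9 = 10.1600
s̄ = (0.09 + 0.17 + 0.32 + 0.18 + 0.21 + 0.24 + 0.27 + 0.23 + 0.33) / 9 = 0.2267
UCL = X̄̄ + A₃·s̄ = 10.1600 + 1.427 × 0.2267 = 10.4835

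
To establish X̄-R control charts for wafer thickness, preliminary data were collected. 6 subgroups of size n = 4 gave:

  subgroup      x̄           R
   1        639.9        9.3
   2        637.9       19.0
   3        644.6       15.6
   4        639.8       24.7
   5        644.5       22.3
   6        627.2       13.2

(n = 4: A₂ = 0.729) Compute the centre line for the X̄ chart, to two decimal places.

638.98

X̄̄ = (639.9 + 637.9 + 644.6 + 639.8 + 644.5 + 627.2) / 6 = 3833.9000 / 6 = 638.9833
CL = X̄̄ = 638.9833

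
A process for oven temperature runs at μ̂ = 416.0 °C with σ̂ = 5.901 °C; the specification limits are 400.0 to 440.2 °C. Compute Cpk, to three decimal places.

Cpu = (USL − μ̂) / (3σ̂) = (440.2 − 416.0) / (3 × 5.901) = 1.3670; Cpl = (μ̂ − LSL) / (3σ̂) = (416.0 − 400.0) / (3 × 5.901) = 0.9038; Cpk = min(Cpu, Cpl) = 0.9038

0.904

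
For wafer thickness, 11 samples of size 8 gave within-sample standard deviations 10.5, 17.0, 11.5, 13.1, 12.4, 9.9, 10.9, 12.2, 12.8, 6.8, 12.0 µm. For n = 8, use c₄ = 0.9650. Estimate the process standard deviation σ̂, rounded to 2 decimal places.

s̄ = (10.5 + 17.0 + 11.5 + 13.1 + 12.4 + 9.9 + 10.9 + 12.2 + 12.8 + 6.8 + 12.0) / 11 = 11.7364
σ̂ = s̄ / c₄ = 11.7364 / 0.9650 = 12.1620

12.16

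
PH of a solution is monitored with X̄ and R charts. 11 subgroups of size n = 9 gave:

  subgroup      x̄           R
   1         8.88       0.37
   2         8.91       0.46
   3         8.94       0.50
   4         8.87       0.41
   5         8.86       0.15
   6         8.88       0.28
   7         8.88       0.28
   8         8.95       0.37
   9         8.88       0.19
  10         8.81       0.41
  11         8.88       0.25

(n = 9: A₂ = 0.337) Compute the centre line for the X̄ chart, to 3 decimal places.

8.885

X̄̄ = (8.88 + 8.91 + 8.94 + 8.87 + 8.86 + 8.88 + 8.88 + 8.95 + 8.88 + 8.81 + 8.88) / 11 = 97.7400 / 11 = 8.8855
CL = X̄̄ = 8.8855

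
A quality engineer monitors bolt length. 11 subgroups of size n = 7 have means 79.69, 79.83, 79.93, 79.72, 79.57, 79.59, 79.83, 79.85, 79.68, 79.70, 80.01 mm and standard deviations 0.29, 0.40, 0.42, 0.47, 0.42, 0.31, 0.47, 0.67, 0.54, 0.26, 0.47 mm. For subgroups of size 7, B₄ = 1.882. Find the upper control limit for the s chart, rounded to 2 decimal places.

0.81

s̄ = (0.29 + 0.40 + 0.42 + 0.47 + 0.42 + 0.31 + 0.47 + 0.67 + 0.54 + 0.26 + 0.47) / 11 = 0.4291
UCL_s = B₄·s̄ = 1.882 × 0.4291 = 0.8075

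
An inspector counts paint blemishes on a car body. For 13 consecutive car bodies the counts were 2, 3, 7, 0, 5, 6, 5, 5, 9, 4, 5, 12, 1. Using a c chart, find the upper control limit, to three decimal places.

c̄ = (2 + 3 + 7 + 0 + 5 + 6 + 5 + 5 + 9 + 4 + 5 + 12 + 1) / 13 = 64 / 13 = 4.9231
UCL = c̄ + 3√c̄ = 4.9231 + 3 × √4.9231 = 4.9231 + 3 × 2.2188 = 11.5795

11.579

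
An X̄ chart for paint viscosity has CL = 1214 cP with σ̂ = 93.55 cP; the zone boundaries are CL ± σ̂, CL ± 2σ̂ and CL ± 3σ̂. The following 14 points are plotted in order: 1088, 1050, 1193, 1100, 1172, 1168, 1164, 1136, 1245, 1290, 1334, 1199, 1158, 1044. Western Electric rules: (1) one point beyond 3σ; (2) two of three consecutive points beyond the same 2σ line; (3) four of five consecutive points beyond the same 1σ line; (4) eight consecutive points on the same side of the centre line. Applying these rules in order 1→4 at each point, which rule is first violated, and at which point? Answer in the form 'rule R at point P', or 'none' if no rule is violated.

rule 4 at point 8

Zone of each point (C = within 1σ̂, B = 1σ̂–2σ̂, A = 2σ̂–3σ̂, * = beyond 3σ̂; sign = side of CL): 1:-B, 2:-B, 3:-C, 4:-B, 5:-C, 6:-C, 7:-C, 8:-C, 9:+C, 10:+C, 11:+B, 12:-C, 13:-C, 14:-B
Rule 4 (eight consecutive points on the same side of the centre line) is satisfied at point 8.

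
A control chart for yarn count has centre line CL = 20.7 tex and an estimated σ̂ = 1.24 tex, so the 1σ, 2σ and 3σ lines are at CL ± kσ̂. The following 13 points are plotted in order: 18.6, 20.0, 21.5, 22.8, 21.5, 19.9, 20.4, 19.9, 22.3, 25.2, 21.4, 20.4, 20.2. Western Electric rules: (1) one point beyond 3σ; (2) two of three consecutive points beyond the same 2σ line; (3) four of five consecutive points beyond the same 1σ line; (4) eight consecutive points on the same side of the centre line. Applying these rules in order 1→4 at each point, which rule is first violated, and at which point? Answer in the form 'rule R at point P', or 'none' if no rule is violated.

rule 1 at point 10

Zone of each point (C = within 1σ̂, B = 1σ̂–2σ̂, A = 2σ̂–3σ̂, * = beyond 3σ̂; sign = side of CL): 1:-B, 2:-C, 3:+C, 4:+B, 5:+C, 6:-C, 7:-C, 8:-C, 9:+B, 10:+*, 11:+C, 12:-C, 13:-C
Rule 1 (one point beyond the 3σ limits) is satisfied at point 10.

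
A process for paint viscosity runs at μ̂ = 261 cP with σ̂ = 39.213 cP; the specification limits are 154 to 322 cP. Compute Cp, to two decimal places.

Cp = (USL − LSL) / (6σ̂) = (322 − 154) / (6 × 39.213) = 168.0000 / 235.2780 = 0.7140

0.71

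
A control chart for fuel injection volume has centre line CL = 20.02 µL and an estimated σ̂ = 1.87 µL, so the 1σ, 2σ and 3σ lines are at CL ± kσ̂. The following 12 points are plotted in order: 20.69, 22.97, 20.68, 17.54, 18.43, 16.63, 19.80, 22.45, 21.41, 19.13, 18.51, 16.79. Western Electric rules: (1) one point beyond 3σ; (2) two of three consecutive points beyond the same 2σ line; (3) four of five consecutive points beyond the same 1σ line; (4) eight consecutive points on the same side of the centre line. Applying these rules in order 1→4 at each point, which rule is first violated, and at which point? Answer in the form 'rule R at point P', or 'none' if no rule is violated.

Zone of each point (C = within 1σ̂, B = 1σ̂–2σ̂, A = 2σ̂–3σ̂, * = beyond 3σ̂; sign = side of CL): 1:+C, 2:+B, 3:+C, 4:-B, 5:-C, 6:-B, 7:-C, 8:+B, 9:+C, 10:-C, 11:-C, 12:-B
No rule fires across all 12 points.

none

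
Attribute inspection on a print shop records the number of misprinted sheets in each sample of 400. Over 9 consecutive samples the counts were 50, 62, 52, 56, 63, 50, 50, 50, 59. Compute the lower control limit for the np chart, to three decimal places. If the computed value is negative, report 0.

p̄ = Σdᵢ / (k·n) = 492 / (9 × 400) = 0.13667
LCL = np̄ − 3·√(np̄(1−p̄)) = 54.6667 − 3 × 6.8699 = 34.0570

34.057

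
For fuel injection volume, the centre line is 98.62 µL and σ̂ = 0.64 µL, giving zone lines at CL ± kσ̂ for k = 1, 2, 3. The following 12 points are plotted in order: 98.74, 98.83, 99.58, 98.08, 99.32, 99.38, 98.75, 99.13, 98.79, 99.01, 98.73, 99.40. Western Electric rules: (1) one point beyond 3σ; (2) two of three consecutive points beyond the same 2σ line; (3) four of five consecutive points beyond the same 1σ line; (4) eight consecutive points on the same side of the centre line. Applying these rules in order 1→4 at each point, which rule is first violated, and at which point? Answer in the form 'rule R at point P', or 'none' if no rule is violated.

rule 4 at point 12

Zone of each point (C = within 1σ̂, B = 1σ̂–2σ̂, A = 2σ̂–3σ̂, * = beyond 3σ̂; sign = side of CL): 1:+C, 2:+C, 3:+B, 4:-C, 5:+B, 6:+B, 7:+C, 8:+C, 9:+C, 10:+C, 11:+C, 12:+B
Rule 4 (eight consecutive points on the same side of the centre line) is satisfied at point 12.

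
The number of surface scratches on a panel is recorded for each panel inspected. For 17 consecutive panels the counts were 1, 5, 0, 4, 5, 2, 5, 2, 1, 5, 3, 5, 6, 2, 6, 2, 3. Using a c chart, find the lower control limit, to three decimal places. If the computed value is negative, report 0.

0.000

c̄ = (1 + 5 + 0 + 4 + 5 + 2 + 5 + 2 + 1 + 5 + 3 + 5 + 6 + 2 + 6 + 2 + 3) / 17 = 57 / 17 = 3.3529
LCL = c̄ − 3√c̄ = 3.3529 − 3 × 1.8311 = -2.1404 → 0 (cannot be negative)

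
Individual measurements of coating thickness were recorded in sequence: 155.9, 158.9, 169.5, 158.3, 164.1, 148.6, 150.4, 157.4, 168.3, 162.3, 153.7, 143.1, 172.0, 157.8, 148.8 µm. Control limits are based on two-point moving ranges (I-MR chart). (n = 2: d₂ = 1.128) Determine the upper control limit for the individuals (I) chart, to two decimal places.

185.12

X̄ = (155.9 + 158.9 + 169.5 + 158.3 + 164.1 + 148.6 + 150.4 + 157.4 + 168.3 + 162.3 + 153.7 + 143.1 + 172.0 + 157.8 + 148.8) / 15 = 157.9400
Moving ranges: 3.0, 10.6, 11.2, 5.8, 15.5, 1.8, 7.0, 10.9, 6.0, 8.6, 10.6, 28.9, 14.2, 9.0; M̄R̄ = 143.1000 / 14 = 10.2214
UCL = X̄ + 3·M̄R̄/d₂ = 157.9400 + 3 × 10.2214 / 1.128 = 185.1247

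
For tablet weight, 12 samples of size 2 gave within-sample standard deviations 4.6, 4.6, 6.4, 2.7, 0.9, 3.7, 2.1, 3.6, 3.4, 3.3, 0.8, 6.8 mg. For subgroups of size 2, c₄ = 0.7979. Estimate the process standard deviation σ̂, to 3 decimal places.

4.481

s̄ = (4.6 + 4.6 + 6.4 + 2.7 + 0.9 + 3.7 + 2.1 + 3.6 + 3.4 + 3.3 + 0.8 + 6.8) / 12 = 3.5750
σ̂ = s̄ / c₄ = 3.5750 / 0.7979 = 4.4805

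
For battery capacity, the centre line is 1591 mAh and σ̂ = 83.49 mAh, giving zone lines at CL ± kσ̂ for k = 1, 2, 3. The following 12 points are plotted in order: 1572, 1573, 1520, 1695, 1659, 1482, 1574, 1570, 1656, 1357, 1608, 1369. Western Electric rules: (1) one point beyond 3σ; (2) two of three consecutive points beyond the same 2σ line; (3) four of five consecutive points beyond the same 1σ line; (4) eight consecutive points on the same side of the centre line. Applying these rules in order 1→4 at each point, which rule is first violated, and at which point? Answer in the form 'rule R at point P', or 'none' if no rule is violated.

Zone of each point (C = within 1σ̂, B = 1σ̂–2σ̂, A = 2σ̂–3σ̂, * = beyond 3σ̂; sign = side of CL): 1:-C, 2:-C, 3:-C, 4:+B, 5:+C, 6:-B, 7:-C, 8:-C, 9:+C, 10:-A, 11:+C, 12:-A
Rule 2 (two of three consecutive points beyond the same 2σ limit) is satisfied at point 12.

rule 2 at point 12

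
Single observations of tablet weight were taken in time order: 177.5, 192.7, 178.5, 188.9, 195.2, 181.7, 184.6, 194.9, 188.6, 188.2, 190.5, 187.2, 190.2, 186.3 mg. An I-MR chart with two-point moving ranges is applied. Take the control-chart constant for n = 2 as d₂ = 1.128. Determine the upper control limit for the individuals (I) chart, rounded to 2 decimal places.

206.32

X̄ = (177.5 + 192.7 + 178.5 + 188.9 + 195.2 + 181.7 + 184.6 + 194.9 + 188.6 + 188.2 + 190.5 + 187.2 + 190.2 + 186.3) / 14 = 187.5000
Moving ranges: 15.2, 14.2, 10.4, 6.3, 13.5, 2.9, 10.3, 6.3, 0.4, 2.3, 3.3, 3.0, 3.9; M̄R̄ = 92.0000 / 13 = 7.0769
UCL = X̄ + 3·M̄R̄/d₂ = 187.5000 + 3 × 7.0769 / 1.128 = 206.3216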